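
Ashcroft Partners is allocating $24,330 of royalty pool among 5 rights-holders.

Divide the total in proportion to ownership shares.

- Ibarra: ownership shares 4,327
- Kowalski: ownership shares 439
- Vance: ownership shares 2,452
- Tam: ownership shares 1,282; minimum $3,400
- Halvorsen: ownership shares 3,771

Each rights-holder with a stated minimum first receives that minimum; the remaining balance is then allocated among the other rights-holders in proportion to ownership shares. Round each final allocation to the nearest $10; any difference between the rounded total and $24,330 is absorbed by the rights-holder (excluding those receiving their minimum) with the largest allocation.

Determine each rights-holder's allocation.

Guaranteed amounts: Tam $3,400. Remaining pool $20,930.
Remaining pool split over remaining ownership shares 10,989: Ibarra 8,241.34 → $8,240; Kowalski 836.13 → $840; Vance 4,670.16 → $4,670; Halvorsen 7,182.37 → $7,180.

Ibarra: $8,240 | Kowalski: $840 | Vance: $4,670 | Tam: $3,400 | Halvorsen: $7,180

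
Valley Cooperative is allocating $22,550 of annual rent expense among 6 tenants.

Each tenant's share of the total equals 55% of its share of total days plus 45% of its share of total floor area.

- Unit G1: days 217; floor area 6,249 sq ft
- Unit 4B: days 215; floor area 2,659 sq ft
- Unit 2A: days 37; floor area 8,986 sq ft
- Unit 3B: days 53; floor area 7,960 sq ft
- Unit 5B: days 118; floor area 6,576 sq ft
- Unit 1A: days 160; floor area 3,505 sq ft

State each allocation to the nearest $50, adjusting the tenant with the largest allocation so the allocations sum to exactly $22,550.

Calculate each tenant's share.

Days total 800; floor area total 35,935.
Combined weights (55% days + 45% floor area): Unit G1 0.2274; Unit 4B 0.1811; Unit 2A 0.1380; Unit 3B 0.1361; Unit 5B 0.1635; Unit 1A 0.1539.
Pro-rata amounts: Unit G1 5,128.80; Unit 4B 4,084.03; Unit 2A 3,111.13; Unit 3B 3,069.45; Unit 5B 3,686.33; Unit 1A 3,470.26.
At nearest $50: Unit G1 $5,150; Unit 4B $4,100; Unit 2A $3,100; Unit 3B $3,050; Unit 5B $3,700; Unit 1A $3,450. Sum = $22,550.
Sum already equals the total — no adjustment.

Unit G1: $5,150; Unit 4B: $4,100; Unit 2A: $3,100; Unit 3B: $3,050; Unit 5B: $3,700; Unit 1A: $3,450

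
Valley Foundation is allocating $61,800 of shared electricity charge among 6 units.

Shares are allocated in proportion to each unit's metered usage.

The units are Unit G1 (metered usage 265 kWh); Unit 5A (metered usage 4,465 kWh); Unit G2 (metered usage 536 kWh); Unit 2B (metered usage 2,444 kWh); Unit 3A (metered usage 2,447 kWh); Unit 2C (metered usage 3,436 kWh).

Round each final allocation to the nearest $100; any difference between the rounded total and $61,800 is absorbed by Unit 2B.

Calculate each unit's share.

Unit G1: $1,200; Unit 5A: $20,300; Unit G2: $2,400; Unit 2B: $11,200; Unit 3A: $11,100; Unit 2C: $15,600

Combined metered usage = 13,593.
Unrounded shares: Unit G1 265/13,593 × $61,800 = 1,204.81; Unit 5A 4,465/13,593 × $61,800 = 20,299.93; Unit G2 536/13,593 × $61,800 = 2,436.90; Unit 2B 2,444/13,593 × $61,800 = 11,111.54; Unit 3A 2,447/13,593 × $61,800 = 11,125.18; Unit 2C 3,436/13,593 × $61,800 = 15,621.63.
After rounding ($100): Unit G1 $1,200; Unit 5A $20,300; Unit G2 $2,400; Unit 2B $11,100; Unit 3A $11,100; Unit 2C $15,600. Sum = $61,700.
Difference $61,800 − $61,700 = +$100 applied to Unit 2B: Unit 2B becomes $11,200.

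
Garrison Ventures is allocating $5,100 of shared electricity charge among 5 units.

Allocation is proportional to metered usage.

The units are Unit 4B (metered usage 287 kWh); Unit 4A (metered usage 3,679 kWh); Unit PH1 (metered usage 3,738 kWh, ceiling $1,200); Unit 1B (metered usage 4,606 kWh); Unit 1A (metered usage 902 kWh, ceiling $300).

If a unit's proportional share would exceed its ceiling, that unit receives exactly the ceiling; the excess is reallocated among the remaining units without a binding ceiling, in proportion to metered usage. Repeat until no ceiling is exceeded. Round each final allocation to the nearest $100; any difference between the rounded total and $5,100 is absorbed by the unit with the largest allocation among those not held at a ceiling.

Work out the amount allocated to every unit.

Unit 4B: $100 · Unit 4A: $1,500 · Unit PH1: $1,200 · Unit 1B: $2,000 · Unit 1A: $300

Metered usage total: 13,212.
Pro-rata shares before constraints: Unit 4B 110.79; Unit 4A 1,420.14; Unit PH1 1,442.92; Unit 1B 1,777.97; Unit 1A 348.18.
Capped: Unit PH1 ($1,200), Unit 1A ($300); remaining pool $3,600 reallocated over remaining metered usage 8,572.
Remaining shares: Unit 4B 120.53 → $100; Unit 4A 1,545.08 → $1,500; Unit 1B 1,934.39 → $1,900.
Rounding difference +$100 applied to Unit 1B → $2,000.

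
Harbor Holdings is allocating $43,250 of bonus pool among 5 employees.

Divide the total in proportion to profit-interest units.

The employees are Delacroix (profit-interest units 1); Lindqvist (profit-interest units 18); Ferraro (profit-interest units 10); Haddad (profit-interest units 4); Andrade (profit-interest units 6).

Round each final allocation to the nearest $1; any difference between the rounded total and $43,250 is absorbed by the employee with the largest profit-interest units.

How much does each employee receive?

Delacroix: $1,109 · Lindqvist: $19,961 · Ferraro: $11,090 · Haddad: $4,436 · Andrade: $6,654

Sum of profit-interest units: 39.
Pro-rata amounts: Delacroix 1/39 × $43,250 = 1,108.97; Lindqvist 18/39 × $43,250 = 19,961.54; Ferraro 10/39 × $43,250 = 11,089.74; Haddad 4/39 × $43,250 = 4,435.90; Andrade 6/39 × $43,250 = 6,653.85.
At nearest $1: Delacroix $1,109; Lindqvist $19,962; Ferraro $11,090; Haddad $4,436; Andrade $6,654. Sum = $43,251.
Difference $43,250 − $43,251 = −$1 applied to largest profit-interest units (Lindqvist): Lindqvist becomes $19,961.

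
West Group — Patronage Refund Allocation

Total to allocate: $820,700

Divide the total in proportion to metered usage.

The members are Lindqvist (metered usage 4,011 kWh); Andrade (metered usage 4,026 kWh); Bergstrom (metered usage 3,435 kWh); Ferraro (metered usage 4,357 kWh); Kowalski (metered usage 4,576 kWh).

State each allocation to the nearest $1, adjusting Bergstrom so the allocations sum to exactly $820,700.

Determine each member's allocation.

Sum of metered usage: 20,405.
Unrounded shares: Lindqvist 4,011/20,405 × $820,700 = 161,324.56; Andrade 4,026/20,405 × $820,700 = 161,927.87; Bergstrom 3,435/20,405 × $820,700 = 138,157.53; Ferraro 4,357/20,405 × $820,700 = 175,240.87; Kowalski 4,576/20,405 × $820,700 = 184,049.16.
After rounding ($1): Lindqvist $161,325; Andrade $161,928; Bergstrom $138,158; Ferraro $175,241; Kowalski $184,049. Sum = $820,701.
Difference $820,700 − $820,701 = −$1 applied to Bergstrom: Bergstrom becomes $138,157.

Lindqvist: $161,325; Andrade: $161,928; Bergstrom: $138,157; Ferraro: $175,241; Kowalski: $184,049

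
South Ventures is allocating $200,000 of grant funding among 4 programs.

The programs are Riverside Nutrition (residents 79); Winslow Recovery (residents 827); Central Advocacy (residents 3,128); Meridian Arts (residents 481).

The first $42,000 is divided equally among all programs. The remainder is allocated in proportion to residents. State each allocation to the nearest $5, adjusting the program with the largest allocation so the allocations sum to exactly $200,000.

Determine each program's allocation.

$42,000 shared equally gives $10,500 per program.
Remainder $158,000 by residents (total 4,515): Riverside Nutrition 2,764.56 → $2,765; Winslow Recovery 28,940.42 → $28,940; Central Advocacy 109,462.68 → $109,465; Meridian Arts 16,832.34 → $16,830.
Totals: Riverside Nutrition $10,500 + $2,765 = $13,265; Winslow Recovery $10,500 + $28,940 = $39,440; Central Advocacy $10,500 + $109,465 = $119,965; Meridian Arts $10,500 + $16,830 = $27,330.

Riverside Nutrition: $13,265 · Winslow Recovery: $39,440 · Central Advocacy: $119,965 · Meridian Arts: $27,330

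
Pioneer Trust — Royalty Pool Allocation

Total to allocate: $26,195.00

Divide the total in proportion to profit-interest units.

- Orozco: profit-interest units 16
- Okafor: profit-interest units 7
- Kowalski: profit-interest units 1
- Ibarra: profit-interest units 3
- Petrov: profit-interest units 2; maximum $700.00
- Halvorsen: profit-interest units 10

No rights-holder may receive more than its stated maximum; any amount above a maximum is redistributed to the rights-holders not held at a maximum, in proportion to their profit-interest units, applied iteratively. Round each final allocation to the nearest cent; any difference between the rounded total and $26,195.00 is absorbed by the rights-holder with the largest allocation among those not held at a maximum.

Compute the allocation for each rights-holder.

Orozco: $11,024.87 · Okafor: $4,823.38 · Kowalski: $689.05 · Ibarra: $2,067.16 · Petrov: $700.00 · Halvorsen: $6,890.54

Profit-interest units total: 39.
Pro-rata shares before constraints: Orozco 10,746.6667; Okafor 4,701.6667; Kowalski 671.6667; Ibarra 2,015.0000; Petrov 1,343.3333; Halvorsen 6,716.6667.
Cap binds for Petrov ($700.00); remaining pool $25,495.00 reallocated over remaining profit-interest units 37.
Shares after redistribution: Orozco 11,024.8649 → $11,024.86; Okafor 4,823.3784 → $4,823.38; Kowalski 689.0541 → $689.05; Ibarra 2,067.1622 → $2,067.16; Halvorsen 6,890.5405 → $6,890.54.
Rounding difference +$0.01 applied to Orozco → $11,024.87.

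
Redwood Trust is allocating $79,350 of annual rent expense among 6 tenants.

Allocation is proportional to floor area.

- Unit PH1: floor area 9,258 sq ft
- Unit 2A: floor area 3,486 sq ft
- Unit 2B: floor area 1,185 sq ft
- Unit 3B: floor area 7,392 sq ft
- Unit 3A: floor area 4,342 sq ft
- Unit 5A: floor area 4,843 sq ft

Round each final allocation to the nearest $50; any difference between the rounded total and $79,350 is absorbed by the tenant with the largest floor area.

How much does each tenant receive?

Unit PH1: $24,050; Unit 2A: $9,050; Unit 2B: $3,100; Unit 3B: $19,250; Unit 3A: $11,300; Unit 5A: $12,600

Floor area total: 30,506.
Pro-rata amounts: Unit PH1 9,258/30,506 × $79,350 = 24,081.24; Unit 2A 3,486/30,506 × $79,350 = 9,067.53; Unit 2B 1,185/30,506 × $79,350 = 3,082.34; Unit 3B 7,392/30,506 × $79,350 = 19,227.54; Unit 3A 4,342/30,506 × $79,350 = 11,294.10; Unit 5A 4,843/30,506 × $79,350 = 12,597.26.
Rounded to nearest $50: Unit PH1 $24,100; Unit 2A $9,050; Unit 2B $3,100; Unit 3B $19,250; Unit 3A $11,300; Unit 5A $12,600. Sum = $79,400.
Difference $79,350 − $79,400 = −$50 applied to largest floor area (Unit PH1): Unit PH1 becomes $24,050.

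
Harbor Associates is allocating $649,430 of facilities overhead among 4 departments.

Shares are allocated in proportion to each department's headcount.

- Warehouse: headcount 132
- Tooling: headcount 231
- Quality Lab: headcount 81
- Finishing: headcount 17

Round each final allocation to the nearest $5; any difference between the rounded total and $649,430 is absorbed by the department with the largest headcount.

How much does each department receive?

Combined headcount = 461.
Pro-rata amounts: Warehouse 132/461 × $649,430 = 185,953.93; Tooling 231/461 × $649,430 = 325,419.37; Quality Lab 81/461 × $649,430 = 114,108.09; Finishing 17/461 × $649,430 = 23,948.61.
After rounding ($5): Warehouse $185,955; Tooling $325,420; Quality Lab $114,110; Finishing $23,950. Sum = $649,435.
Difference $649,430 − $649,435 = −$5 applied to largest headcount (Tooling): Tooling becomes $325,415.

Warehouse: $185,955 | Tooling: $325,415 | Quality Lab: $114,110 | Finishing: $23,950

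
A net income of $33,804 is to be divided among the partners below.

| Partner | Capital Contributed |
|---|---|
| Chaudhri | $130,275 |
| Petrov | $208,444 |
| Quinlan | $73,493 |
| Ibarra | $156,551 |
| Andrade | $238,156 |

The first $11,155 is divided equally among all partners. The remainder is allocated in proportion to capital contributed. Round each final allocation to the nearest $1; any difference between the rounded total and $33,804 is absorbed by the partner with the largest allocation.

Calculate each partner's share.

Chaudhri: $5,888; Petrov: $8,082; Quinlan: $4,294; Ibarra: $6,625; Andrade: $8,915

First tranche $11,155 split equally: $2,231 each.
Remainder $22,649 by capital contributed (total 806,919): Chaudhri 3,656.62 → $3,657; Petrov 5,850.71 → $5,851; Quinlan 2,062.84 → $2,063; Ibarra 4,394.15 → $4,394; Andrade 6,684.68 → $6,685.
Rounding difference −$1 on remainder applied to Andrade.
Totals: Chaudhri $2,231 + $3,657 = $5,888; Petrov $2,231 + $5,851 = $8,082; Quinlan $2,231 + $2,063 = $4,294; Ibarra $2,231 + $4,394 = $6,625; Andrade $2,231 + $6,684 = $8,915.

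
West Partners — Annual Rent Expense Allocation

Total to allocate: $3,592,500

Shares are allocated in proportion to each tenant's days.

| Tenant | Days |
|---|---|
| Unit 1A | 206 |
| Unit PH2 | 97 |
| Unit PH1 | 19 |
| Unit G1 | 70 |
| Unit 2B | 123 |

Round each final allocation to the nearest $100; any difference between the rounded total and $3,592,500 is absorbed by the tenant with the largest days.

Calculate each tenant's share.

Unit 1A: $1,437,100; Unit PH2: $676,600; Unit PH1: $132,500; Unit G1: $488,300; Unit 2B: $858,000

Days total: 515.
Raw shares: Unit 1A 206/515 × $3,592,500 = 1,437,000.00; Unit PH2 97/515 × $3,592,500 = 676,645.63; Unit PH1 19/515 × $3,592,500 = 132,538.83; Unit G1 70/515 × $3,592,500 = 488,300.97; Unit 2B 123/515 × $3,592,500 = 858,014.56.
Rounded to nearest $100: Unit 1A $1,437,000; Unit PH2 $676,600; Unit PH1 $132,500; Unit G1 $488,300; Unit 2B $858,000. Sum = $3,592,400.
Difference $3,592,500 − $3,592,400 = +$100 applied to largest days (Unit 1A): Unit 1A becomes $1,437,100.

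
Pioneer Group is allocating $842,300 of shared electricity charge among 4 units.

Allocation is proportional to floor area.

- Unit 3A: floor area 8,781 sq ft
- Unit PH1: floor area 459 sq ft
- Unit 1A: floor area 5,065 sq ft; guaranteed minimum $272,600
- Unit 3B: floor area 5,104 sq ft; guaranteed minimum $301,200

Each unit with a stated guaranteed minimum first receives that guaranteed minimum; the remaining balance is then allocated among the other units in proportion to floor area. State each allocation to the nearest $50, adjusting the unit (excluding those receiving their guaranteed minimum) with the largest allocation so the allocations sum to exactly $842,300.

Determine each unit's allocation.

Minimums first: Unit 1A $272,600; Unit 3B $301,200. Residual $268,500.
Residual split over remaining floor area 9,240: Unit 3A 255,162.18 → $255,150; Unit PH1 13,337.82 → $13,350.

Unit 3A: $255,150 · Unit PH1: $13,350 · Unit 1A: $272,600 · Unit 3B: $301,200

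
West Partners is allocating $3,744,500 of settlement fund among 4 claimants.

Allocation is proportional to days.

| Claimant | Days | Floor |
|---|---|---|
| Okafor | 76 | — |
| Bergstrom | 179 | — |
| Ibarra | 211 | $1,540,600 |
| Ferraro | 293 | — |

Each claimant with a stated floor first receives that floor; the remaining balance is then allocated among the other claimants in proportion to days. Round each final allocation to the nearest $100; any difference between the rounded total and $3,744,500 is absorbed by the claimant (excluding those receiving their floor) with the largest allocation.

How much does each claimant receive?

Okafor: $305,700 | Bergstrom: $719,900 | Ibarra: $1,540,600 | Ferraro: $1,178,300

Fund the minimums — Ibarra $1,540,600. Residual $2,203,900.
Residual split over remaining days 548: Okafor 305,650.36 → $305,700; Bergstrom 719,887.04 → $719,900; Ferraro 1,178,362.59 → $1,178,400.
Rounding difference −$100 applied to Ferraro → $1,178,300.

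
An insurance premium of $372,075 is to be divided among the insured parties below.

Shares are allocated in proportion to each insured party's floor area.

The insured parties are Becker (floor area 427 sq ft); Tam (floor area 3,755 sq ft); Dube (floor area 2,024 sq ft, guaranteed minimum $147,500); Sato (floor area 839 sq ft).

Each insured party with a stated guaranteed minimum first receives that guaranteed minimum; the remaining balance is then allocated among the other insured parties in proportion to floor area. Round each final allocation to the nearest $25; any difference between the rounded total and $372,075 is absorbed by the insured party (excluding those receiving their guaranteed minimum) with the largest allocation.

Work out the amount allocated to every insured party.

Minimums first: Dube $147,500. Remaining pool $224,575.
Remaining pool split over remaining floor area 5,021: Becker 19,098.49 → $19,100; Tam 167,950.43 → $167,950; Sato 37,526.08 → $37,525.

Becker: $19,100 | Tam: $167,950 | Dube: $147,500 | Sato: $37,525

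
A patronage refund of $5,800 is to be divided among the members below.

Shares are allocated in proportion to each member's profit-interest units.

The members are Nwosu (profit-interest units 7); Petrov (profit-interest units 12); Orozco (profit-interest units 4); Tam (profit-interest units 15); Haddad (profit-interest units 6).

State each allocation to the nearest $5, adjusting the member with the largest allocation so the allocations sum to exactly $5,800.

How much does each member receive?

Nwosu: $925 · Petrov: $1,580 · Orozco: $525 · Tam: $1,980 · Haddad: $790

Total profit-interest units = 44.
Pro-rata amounts: Nwosu 7/44 × $5,800 = 922.73; Petrov 12/44 × $5,800 = 1,581.82; Orozco 4/44 × $5,800 = 527.27; Tam 15/44 × $5,800 = 1,977.27; Haddad 6/44 × $5,800 = 790.91.
At nearest $5: Nwosu $925; Petrov $1,580; Orozco $525; Tam $1,975; Haddad $790. Sum = $5,795.
Difference $5,800 − $5,795 = +$5 applied to largest allocation (Tam): Tam becomes $1,980.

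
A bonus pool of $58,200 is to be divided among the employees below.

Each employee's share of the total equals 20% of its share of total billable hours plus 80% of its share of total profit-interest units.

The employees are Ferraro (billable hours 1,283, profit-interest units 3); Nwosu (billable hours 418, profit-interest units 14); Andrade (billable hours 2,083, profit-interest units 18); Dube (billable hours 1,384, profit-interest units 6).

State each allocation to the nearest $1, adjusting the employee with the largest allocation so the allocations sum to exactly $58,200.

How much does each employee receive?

Totals — billable hours 5,168, profit-interest units 41.
Composite weights (20% billable hours + 80% profit-interest units): Ferraro 0.1082; Nwosu 0.2893; Andrade 0.4318; Dube 0.1706.
Pro-rata amounts: Ferraro 6,296.56; Nwosu 16,840.01; Andrade 25,132.56; Dube 9,930.87.
After rounding ($1): Ferraro $6,297; Nwosu $16,840; Andrade $25,133; Dube $9,931. Sum = $58,201.
Difference $58,200 − $58,201 = −$1 applied to largest allocation (Andrade): Andrade becomes $25,132.

Ferraro: $6,297 | Nwosu: $16,840 | Andrade: $25,132 | Dube: $9,931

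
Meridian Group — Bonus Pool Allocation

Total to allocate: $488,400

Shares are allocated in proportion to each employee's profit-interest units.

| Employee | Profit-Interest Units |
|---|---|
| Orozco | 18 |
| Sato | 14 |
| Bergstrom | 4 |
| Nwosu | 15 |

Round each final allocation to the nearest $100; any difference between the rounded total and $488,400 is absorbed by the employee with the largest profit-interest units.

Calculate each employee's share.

Orozco: $172,400 | Sato: $134,100 | Bergstrom: $38,300 | Nwosu: $143,600

Combined profit-interest units = 18 + 14 + 4 + 15 = 51.
Proportional shares: Orozco 172,376.47; Sato 134,070.59; Bergstrom 38,305.88; Nwosu 143,647.06.
At nearest $100: Orozco $172,400; Sato $134,100; Bergstrom $38,300; Nwosu $143,600. Sum = $488,400.
No rounding difference to absorb.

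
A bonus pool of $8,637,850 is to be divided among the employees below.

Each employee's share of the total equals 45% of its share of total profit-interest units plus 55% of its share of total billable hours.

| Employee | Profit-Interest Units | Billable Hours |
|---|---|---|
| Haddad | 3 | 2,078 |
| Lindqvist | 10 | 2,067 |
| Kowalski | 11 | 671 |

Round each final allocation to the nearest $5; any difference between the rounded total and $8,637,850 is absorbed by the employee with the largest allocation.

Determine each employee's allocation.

Haddad: $2,535,755; Lindqvist: $3,658,620; Kowalski: $2,443,475

Profit-interest units total 24; billable hours total 4,816.
Blended shares (45% profit-interest units + 55% billable hours): Haddad 0.2936; Lindqvist 0.4236; Kowalski 0.2829.
Proportional shares: Haddad 2,535,754.22; Lindqvist 3,658,620.91; Kowalski 2,443,474.86.
Rounded to nearest $5: Haddad $2,535,755; Lindqvist $3,658,620; Kowalski $2,443,475. Sum = $8,637,850.
Rounded total matches; no reconciliation needed.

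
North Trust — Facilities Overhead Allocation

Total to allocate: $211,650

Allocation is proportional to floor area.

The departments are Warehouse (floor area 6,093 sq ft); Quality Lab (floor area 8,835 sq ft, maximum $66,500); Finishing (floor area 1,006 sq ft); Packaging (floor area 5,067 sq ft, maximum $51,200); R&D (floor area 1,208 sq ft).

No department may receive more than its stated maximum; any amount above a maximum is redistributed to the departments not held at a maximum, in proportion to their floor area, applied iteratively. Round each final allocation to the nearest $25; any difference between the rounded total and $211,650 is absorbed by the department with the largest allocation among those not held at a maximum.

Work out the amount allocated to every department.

Total floor area = 22,209.
Proportional shares (ignoring caps): Warehouse 58,065.80; Quality Lab 84,196.85; Finishing 9,587.10; Packaging 48,288.11; R&D 11,512.14.
Held at cap: Quality Lab ($66,500); residual $145,150 reallocated over remaining floor area 13,374.
Held at cap: Packaging ($51,200); residual $93,950 reallocated over remaining floor area 8,307.
Redistributed shares: Warehouse 68,910.24 → $68,900; Finishing 11,377.60 → $11,375; R&D 13,662.16 → $13,650.
Rounding difference +$25 applied to Warehouse → $68,925.

Warehouse: $68,925; Quality Lab: $66,500; Finishing: $11,375; Packaging: $51,200; R&D: $13,650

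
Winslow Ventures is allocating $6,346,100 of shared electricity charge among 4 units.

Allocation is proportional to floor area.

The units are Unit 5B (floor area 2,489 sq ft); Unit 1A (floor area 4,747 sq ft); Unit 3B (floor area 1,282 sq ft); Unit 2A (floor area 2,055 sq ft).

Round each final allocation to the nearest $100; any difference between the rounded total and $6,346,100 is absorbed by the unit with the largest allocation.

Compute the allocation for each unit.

Total floor area = 10,573.
Unrounded shares: Unit 5B 2,489/10,573 × $6,346,100 = 1,493,941.45; Unit 1A 4,747/10,573 × $6,346,100 = 2,849,232.64; Unit 3B 1,282/10,573 × $6,346,100 = 769,478.88; Unit 2A 2,055/10,573 × $6,346,100 = 1,233,447.03.
At nearest $100: Unit 5B $1,493,900; Unit 1A $2,849,200; Unit 3B $769,500; Unit 2A $1,233,400. Sum = $6,346,000.
Difference $6,346,100 − $6,346,000 = +$100 applied to largest allocation (Unit 1A): Unit 1A becomes $2,849,300.

Unit 5B: $1,493,900; Unit 1A: $2,849,300; Unit 3B: $769,500; Unit 2A: $1,233,400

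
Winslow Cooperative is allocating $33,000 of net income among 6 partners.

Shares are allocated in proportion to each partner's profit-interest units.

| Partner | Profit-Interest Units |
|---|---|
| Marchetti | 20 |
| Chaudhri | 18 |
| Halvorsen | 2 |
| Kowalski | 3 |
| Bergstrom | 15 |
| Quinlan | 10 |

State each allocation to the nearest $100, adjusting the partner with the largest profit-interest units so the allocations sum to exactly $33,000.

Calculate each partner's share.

Sum of profit-interest units: 68.
Pro-rata amounts: Marchetti 20/68 × $33,000 = 9,705.88; Chaudhri 18/68 × $33,000 = 8,735.29; Halvorsen 2/68 × $33,000 = 970.59; Kowalski 3/68 × $33,000 = 1,455.88; Bergstrom 15/68 × $33,000 = 7,279.41; Quinlan 10/68 × $33,000 = 4,852.94.
After rounding ($100): Marchetti $9,700; Chaudhri $8,700; Halvorsen $1,000; Kowalski $1,500; Bergstrom $7,300; Quinlan $4,900. Sum = $33,100.
Difference $33,000 − $33,100 = −$100 applied to largest profit-interest units (Marchetti): Marchetti becomes $9,600.

Marchetti: $9,600; Chaudhri: $8,700; Halvorsen: $1,000; Kowalski: $1,500; Bergstrom: $7,300; Quinlan: $4,900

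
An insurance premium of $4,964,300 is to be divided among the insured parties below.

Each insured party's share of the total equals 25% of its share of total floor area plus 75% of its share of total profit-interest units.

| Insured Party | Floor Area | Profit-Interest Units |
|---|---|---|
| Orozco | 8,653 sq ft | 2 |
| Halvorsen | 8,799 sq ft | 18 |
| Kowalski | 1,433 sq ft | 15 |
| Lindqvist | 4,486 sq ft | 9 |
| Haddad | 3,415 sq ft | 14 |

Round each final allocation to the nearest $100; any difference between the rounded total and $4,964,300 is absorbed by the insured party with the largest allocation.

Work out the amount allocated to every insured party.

Floor area total 26,786; profit-interest units total 58.
Blended shares (25% floor area + 75% profit-interest units): Orozco 0.1066; Halvorsen 0.3149; Kowalski 0.2073; Lindqvist 0.1582; Haddad 0.2129.
Raw shares: Orozco 529,306.28; Halvorsen 1,563,167.45; Kowalski 1,029,298.17; Lindqvist 785,591.52; Haddad 1,056,936.58.
After rounding ($100): Orozco $529,300; Halvorsen $1,563,200; Kowalski $1,029,300; Lindqvist $785,600; Haddad $1,056,900. Sum = $4,964,300.
Sum already equals the total — no adjustment.

Orozco: $529,300 · Halvorsen: $1,563,200 · Kowalski: $1,029,300 · Lindqvist: $785,600 · Haddad: $1,056,900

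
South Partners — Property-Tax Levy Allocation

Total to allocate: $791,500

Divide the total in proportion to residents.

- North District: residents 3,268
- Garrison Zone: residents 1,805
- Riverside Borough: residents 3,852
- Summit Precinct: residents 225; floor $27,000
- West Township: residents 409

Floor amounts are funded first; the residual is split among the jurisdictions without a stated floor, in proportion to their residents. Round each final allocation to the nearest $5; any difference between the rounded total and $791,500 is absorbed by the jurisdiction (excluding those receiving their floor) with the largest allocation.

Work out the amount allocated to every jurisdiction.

Fund the minimums — Summit Precinct $27,000. Remaining pool $764,500.
Remaining pool split over remaining residents 9,334: North District 267,665.10 → $267,665; Garrison Zone 147,838.28 → $147,840; Riverside Borough 315,497.54 → $315,500; West Township 33,499.09 → $33,500.
Rounding difference −$5 applied to Riverside Borough → $315,495.

North District: $267,665 · Garrison Zone: $147,840 · Riverside Borough: $315,495 · Summit Precinct: $27,000 · West Township: $33,500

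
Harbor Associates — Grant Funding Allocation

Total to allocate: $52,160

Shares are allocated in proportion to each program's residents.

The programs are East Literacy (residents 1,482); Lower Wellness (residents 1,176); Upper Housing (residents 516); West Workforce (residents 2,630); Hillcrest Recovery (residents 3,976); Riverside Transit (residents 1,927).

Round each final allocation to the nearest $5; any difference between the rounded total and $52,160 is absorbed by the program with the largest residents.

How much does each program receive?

Residents total: 11,707.
Raw shares: East Literacy 1,482/11,707 × $52,160 = 6,602.98; Lower Wellness 1,176/11,707 × $52,160 = 5,239.61; Upper Housing 516/11,707 × $52,160 = 2,299.01; West Workforce 2,630/11,707 × $52,160 = 11,717.84; Hillcrest Recovery 3,976/11,707 × $52,160 = 17,714.89; Riverside Transit 1,927/11,707 × $52,160 = 8,585.66.
At nearest $5: East Literacy $6,605; Lower Wellness $5,240; Upper Housing $2,300; West Workforce $11,720; Hillcrest Recovery $17,715; Riverside Transit $8,585. Sum = $52,165.
Difference $52,160 − $52,165 = −$5 applied to largest residents (Hillcrest Recovery): Hillcrest Recovery becomes $17,710.

East Literacy: $6,605 | Lower Wellness: $5,240 | Upper Housing: $2,300 | West Workforce: $11,720 | Hillcrest Recovery: $17,710 | Riverside Transit: $8,585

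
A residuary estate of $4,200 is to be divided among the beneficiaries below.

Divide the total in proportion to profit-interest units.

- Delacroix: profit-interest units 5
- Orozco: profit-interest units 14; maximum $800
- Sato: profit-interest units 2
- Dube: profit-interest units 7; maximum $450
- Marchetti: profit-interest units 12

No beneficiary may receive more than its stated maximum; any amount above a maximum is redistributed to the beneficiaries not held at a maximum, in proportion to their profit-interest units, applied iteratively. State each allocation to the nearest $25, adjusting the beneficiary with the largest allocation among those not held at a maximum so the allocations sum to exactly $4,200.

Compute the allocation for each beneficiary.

Delacroix: $775 | Orozco: $800 | Sato: $300 | Dube: $450 | Marchetti: $1,875

Combined profit-interest units = 40.
Unconstrained shares: Delacroix 525.00; Orozco 1,470.00; Sato 210.00; Dube 735.00; Marchetti 1,260.00.
Held at cap: Orozco ($800), Dube ($450); remaining pool $2,950 reallocated over remaining profit-interest units 19.
Redistributed shares: Delacroix 776.32 → $775; Sato 310.53 → $300; Marchetti 1,863.16 → $1,875.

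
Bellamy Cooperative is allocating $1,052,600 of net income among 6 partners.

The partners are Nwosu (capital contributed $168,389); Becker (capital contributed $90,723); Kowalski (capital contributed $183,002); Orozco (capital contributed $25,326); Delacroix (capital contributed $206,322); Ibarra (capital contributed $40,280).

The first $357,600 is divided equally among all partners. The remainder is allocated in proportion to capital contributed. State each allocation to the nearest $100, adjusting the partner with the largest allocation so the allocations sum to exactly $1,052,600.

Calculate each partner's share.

Equal tier: $357,600 ÷ 6 = $59,600 apiece.
Remainder $695,000 by capital contributed (total 714,042): Nwosu 163,898.42 → $163,900; Becker 88,303.61 → $88,300; Kowalski 178,121.72 → $178,100; Orozco 24,650.61 → $24,700; Delacroix 200,819.83 → $200,800; Ibarra 39,205.82 → $39,200.
Totals: Nwosu $59,600 + $163,900 = $223,500; Becker $59,600 + $88,300 = $147,900; Kowalski $59,600 + $178,100 = $237,700; Orozco $59,600 + $24,700 = $84,300; Delacroix $59,600 + $200,800 = $260,400; Ibarra $59,600 + $39,200 = $98,800.

Nwosu: $223,500 · Becker: $147,900 · Kowalski: $237,700 · Orozco: $84,300 · Delacroix: $260,400 · Ibarra: $98,800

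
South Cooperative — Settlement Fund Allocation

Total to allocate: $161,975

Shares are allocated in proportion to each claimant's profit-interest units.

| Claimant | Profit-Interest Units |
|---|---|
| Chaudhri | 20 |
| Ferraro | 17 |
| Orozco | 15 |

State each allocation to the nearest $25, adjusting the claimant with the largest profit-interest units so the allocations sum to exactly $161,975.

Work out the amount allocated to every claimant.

Total profit-interest units = 20 + 17 + 15 = 52.
Unrounded shares: Chaudhri 62,298.08; Ferraro 52,953.37; Orozco 46,723.56.
After rounding ($25): Chaudhri $62,300; Ferraro $52,950; Orozco $46,725. Sum = $161,975.
Rounded total matches; no reconciliation needed.

Chaudhri: $62,300 · Ferraro: $52,950 · Orozco: $46,725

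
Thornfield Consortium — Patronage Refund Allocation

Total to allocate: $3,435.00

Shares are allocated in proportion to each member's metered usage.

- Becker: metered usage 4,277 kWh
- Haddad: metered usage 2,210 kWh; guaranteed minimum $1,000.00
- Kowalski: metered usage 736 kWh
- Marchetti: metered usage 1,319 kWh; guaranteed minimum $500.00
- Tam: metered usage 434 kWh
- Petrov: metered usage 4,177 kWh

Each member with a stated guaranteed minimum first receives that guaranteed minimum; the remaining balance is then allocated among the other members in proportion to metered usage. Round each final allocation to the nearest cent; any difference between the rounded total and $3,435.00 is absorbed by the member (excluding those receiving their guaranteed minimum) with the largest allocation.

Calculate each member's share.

Guaranteed amounts: Haddad $1,000.00; Marchetti $500.00. Remaining pool $1,935.00.
Remaining pool split over remaining metered usage 9,624: Becker 859.9330 → $859.93; Kowalski 147.9800 → $147.98; Tam 87.2600 → $87.26; Petrov 839.8270 → $839.83.

Becker: $859.93; Haddad: $1,000.00; Kowalski: $147.98; Marchetti: $500.00; Tam: $87.26; Petrov: $839.83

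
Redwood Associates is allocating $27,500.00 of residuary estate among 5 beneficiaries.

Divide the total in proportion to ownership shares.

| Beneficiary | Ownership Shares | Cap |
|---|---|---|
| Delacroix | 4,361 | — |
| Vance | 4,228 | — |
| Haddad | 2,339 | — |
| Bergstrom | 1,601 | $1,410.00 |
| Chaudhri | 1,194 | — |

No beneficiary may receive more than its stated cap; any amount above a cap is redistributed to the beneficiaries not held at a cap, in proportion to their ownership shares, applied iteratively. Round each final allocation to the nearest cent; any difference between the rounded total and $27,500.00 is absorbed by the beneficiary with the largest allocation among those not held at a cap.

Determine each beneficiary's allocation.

Delacroix: $9,386.12; Vance: $9,099.86; Haddad: $5,034.19; Bergstrom: $1,410.00; Chaudhri: $2,569.83

Sum of ownership shares: 13,723.
Pro-rata shares before constraints: Delacroix 8,739.1605; Vance 8,472.6372; Haddad 4,687.2040; Bergstrom 3,208.2999; Chaudhri 2,392.6984.
Held at cap: Bergstrom ($1,410.00); balance $26,090.00 reallocated over remaining ownership shares 12,122.
Redistributed shares: Delacroix 9,386.1153 → $9,386.12; Vance 9,099.8614 → $9,099.86; Haddad 5,034.1949 → $5,034.19; Chaudhri 2,569.8284 → $2,569.83.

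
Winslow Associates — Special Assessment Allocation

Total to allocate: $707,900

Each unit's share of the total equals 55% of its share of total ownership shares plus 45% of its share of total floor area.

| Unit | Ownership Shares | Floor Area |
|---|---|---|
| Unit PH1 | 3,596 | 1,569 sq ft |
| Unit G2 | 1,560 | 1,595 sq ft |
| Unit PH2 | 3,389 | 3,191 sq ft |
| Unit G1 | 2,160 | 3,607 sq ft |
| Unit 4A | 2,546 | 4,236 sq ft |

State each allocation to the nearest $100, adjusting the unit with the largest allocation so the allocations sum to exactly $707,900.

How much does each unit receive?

Totals — ownership shares 13,251, floor area 14,198.
Blended shares (55% ownership shares + 45% floor area): Unit PH1 0.1990; Unit G2 0.1153; Unit PH2 0.2418; Unit G1 0.2040; Unit 4A 0.2399.
Proportional shares: Unit PH1 140,861.83; Unit G2 81,622.80; Unit PH2 171,171.88; Unit G1 144,394.65; Unit 4A 169,848.85.
After rounding ($100): Unit PH1 $140,900; Unit G2 $81,600; Unit PH2 $171,200; Unit G1 $144,400; Unit 4A $169,800. Sum = $707,900.
Sum already equals the total — no adjustment.

Unit PH1: $140,900 | Unit G2: $81,600 | Unit PH2: $171,200 | Unit G1: $144,400 | Unit 4A: $169,800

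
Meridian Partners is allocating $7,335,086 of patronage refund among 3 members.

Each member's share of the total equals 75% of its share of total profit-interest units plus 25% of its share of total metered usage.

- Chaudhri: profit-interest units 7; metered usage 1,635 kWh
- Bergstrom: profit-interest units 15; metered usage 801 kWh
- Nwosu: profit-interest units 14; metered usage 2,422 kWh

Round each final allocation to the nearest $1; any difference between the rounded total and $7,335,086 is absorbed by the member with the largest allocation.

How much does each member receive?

Profit-interest units total 36; metered usage total 4,858.
Combined weights (75% profit-interest units + 25% metered usage): Chaudhri 0.2300; Bergstrom 0.3537; Nwosu 0.4163.
Pro-rata amounts: Chaudhri 1,686,870.98; Bergstrom 2,594,571.51; Nwosu 3,053,643.51.
Rounded to nearest $1: Chaudhri $1,686,871; Bergstrom $2,594,572; Nwosu $3,053,644. Sum = $7,335,087.
Difference $7,335,086 − $7,335,087 = −$1 applied to largest allocation (Nwosu): Nwosu becomes $3,053,643.

Chaudhri: $1,686,871 | Bergstrom: $2,594,572 | Nwosu: $3,053,643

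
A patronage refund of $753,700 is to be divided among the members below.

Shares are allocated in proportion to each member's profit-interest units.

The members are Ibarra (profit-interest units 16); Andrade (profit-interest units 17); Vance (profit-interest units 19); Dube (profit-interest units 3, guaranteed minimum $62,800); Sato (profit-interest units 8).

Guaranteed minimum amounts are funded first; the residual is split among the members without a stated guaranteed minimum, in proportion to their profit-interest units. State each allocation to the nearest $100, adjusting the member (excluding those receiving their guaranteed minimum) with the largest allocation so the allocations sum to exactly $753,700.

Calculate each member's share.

Fund the minimums — Dube $62,800. Remaining pool $690,900.
Remaining pool split over remaining profit-interest units 60: Ibarra 184,240.00 → $184,200; Andrade 195,755.00 → $195,800; Vance 218,785.00 → $218,800; Sato 92,120.00 → $92,100.

Ibarra: $184,200 | Andrade: $195,800 | Vance: $218,800 | Dube: $62,800 | Sato: $92,100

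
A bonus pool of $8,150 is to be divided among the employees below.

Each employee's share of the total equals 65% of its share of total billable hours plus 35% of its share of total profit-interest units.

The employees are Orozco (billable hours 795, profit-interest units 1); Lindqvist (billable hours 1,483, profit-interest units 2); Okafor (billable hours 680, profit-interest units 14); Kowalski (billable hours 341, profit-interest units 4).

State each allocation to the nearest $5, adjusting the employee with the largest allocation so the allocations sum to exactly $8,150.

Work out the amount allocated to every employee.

Orozco: $1,410 | Lindqvist: $2,655 | Okafor: $2,995 | Kowalski: $1,090

Billable hours total 3,299; profit-interest units total 21.
Composite weights (65% billable hours + 35% profit-interest units): Orozco 0.1733; Lindqvist 0.3255; Okafor 0.3673; Kowalski 0.1339.
Pro-rata amounts: Orozco 1,412.44; Lindqvist 2,653.05; Okafor 2,993.60; Kowalski 1,090.91.
Rounded to nearest $5: Orozco $1,410; Lindqvist $2,655; Okafor $2,995; Kowalski $1,090. Sum = $8,150.
No rounding difference to absorb.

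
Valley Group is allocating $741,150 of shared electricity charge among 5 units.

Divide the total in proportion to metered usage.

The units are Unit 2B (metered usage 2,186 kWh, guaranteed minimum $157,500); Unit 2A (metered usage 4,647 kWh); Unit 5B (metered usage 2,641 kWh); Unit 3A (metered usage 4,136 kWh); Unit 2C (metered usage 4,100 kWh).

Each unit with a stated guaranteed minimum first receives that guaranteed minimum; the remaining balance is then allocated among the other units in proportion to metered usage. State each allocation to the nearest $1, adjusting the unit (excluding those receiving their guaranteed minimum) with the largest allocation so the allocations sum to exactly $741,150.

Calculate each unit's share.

Minimums first: Unit 2B $157,500. Remaining pool $583,650.
Remaining pool split over remaining metered usage 15,524: Unit 2A 174,711.51 → $174,712; Unit 5B 99,292.69 → $99,293; Unit 3A 155,499.64 → $155,500; Unit 2C 154,146.16 → $154,146.
Rounding difference −$1 applied to Unit 2A → $174,711.

Unit 2B: $157,500 | Unit 2A: $174,711 | Unit 5B: $99,293 | Unit 3A: $155,500 | Unit 2C: $154,146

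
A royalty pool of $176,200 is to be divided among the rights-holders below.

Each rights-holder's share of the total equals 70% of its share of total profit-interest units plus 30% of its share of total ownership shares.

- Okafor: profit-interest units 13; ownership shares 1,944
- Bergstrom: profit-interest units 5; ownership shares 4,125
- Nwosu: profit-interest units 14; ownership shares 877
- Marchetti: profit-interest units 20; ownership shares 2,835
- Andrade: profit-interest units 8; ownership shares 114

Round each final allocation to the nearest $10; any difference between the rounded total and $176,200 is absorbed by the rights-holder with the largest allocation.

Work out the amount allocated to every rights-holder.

Okafor: $37,110 | Bergstrom: $32,310 | Nwosu: $33,460 | Marchetti: $56,270 | Andrade: $17,050

Totals — profit-interest units 60, ownership shares 9,895.
Combined weights (70% profit-interest units + 30% ownership shares): Okafor 0.2106; Bergstrom 0.1834; Nwosu 0.1899; Marchetti 0.3193; Andrade 0.0968.
Raw shares: Okafor 37,108.69; Bergstrom 32,314.46; Nwosu 33,464.35; Marchetti 56,258.16; Andrade 17,054.33.
After rounding ($10): Okafor $37,110; Bergstrom $32,310; Nwosu $33,460; Marchetti $56,260; Andrade $17,050. Sum = $176,190.
Difference $176,200 − $176,190 = +$10 applied to largest allocation (Marchetti): Marchetti becomes $56,270.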